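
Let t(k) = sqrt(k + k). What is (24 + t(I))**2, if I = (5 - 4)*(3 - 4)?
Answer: (24 + I*sqrt(2))**2 ≈ 574.0 + 67.882*I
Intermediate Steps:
I = -1 (I = 1*(-1) = -1)
t(k) = sqrt(2)*sqrt(k) (t(k) = sqrt(2*k) = sqrt(2)*sqrt(k))
(24 + t(I))**2 = (24 + sqrt(2)*sqrt(-1))**2 = (24 + sqrt(2)*I)**2 = (24 + I*sqrt(2))**2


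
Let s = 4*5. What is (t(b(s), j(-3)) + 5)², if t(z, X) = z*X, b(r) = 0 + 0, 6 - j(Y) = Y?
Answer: 25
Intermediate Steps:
j(Y) = 6 - Y
s = 20
b(r) = 0
t(z, X) = X*z
(t(b(s), j(-3)) + 5)² = ((6 - 1*(-3))*0 + 5)² = ((6 + 3)*0 + 5)² = (9*0 + 5)² = (0 + 5)² = 5² = 25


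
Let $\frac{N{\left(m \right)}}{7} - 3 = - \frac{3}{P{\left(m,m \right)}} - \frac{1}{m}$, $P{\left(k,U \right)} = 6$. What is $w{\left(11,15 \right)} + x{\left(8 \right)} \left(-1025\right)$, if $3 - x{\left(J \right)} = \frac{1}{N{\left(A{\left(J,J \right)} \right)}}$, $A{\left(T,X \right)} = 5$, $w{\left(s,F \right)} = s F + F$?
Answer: $- \frac{455845}{161} \approx -2831.3$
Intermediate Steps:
$w{\left(s,F \right)} = F + F s$ ($w{\left(s,F \right)} = F s + F = F + F s$)
$N{\left(m \right)} = \frac{35}{2} - \frac{7}{m}$ ($N{\left(m \right)} = 21 + 7 \left(- \frac{3}{6} - \frac{1}{m}\right) = 21 + 7 \left(\left(-3\right) \frac{1}{6} - \frac{1}{m}\right) = 21 + 7 \left(- \frac{1}{2} - \frac{1}{m}\right) = 21 - \left(\frac{7}{2} + \frac{7}{m}\right) = \frac{35}{2} - \frac{7}{m}$)
$x{\left(J \right)} = \frac{473}{161}$ ($x{\left(J \right)} = 3 - \frac{1}{\frac{35}{2} - \frac{7}{5}} = 3 - \frac{1}{\frac{161}{10}} = 3 - \frac{10}{161} = \frac{473}{161}$)
$w{\left(11,15 \right)} + x{\left(8 \right)} \left(-1025\right) = 15 \left(1 + 11\right) + \frac{473}{161} \left(-1025\right) = 15 \cdot 12 - \frac{484825}{161} = 180 - \frac{484825}{161} = - \frac{455845}{161}$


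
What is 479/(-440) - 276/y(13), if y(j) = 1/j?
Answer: -1579199/440 ≈ -3589.1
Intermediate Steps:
479/(-440) - 276/y(13) = 479/(-440) - 276/(1/13) = 479*(-1/440) - 276/1/13 = -479/440 - 276*13 = -479/440 - 3588 = -1579199/440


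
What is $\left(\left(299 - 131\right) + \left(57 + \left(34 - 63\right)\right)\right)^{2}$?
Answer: $38416$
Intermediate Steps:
$\left(\left(299 - 131\right) + \left(57 + \left(34 - 63\right)\right)\right)^{2} = \left(168 + \left(57 - 29\right)\right)^{2} = \left(168 + 28\right)^{2} = 196^{2} = 38416$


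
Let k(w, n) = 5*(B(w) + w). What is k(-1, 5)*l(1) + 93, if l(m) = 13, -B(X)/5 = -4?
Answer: 1328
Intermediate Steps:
B(X) = 20 (B(X) = -5*(-4) = 20)
k(w, n) = 100 + 5*w (k(w, n) = 5*(20 + w) = 100 + 5*w)
k(-1, 5)*l(1) + 93 = (100 + 5*(-1))*13 + 93 = (100 - 5)*13 + 93 = 95*13 + 93 = 1235 + 93 = 1328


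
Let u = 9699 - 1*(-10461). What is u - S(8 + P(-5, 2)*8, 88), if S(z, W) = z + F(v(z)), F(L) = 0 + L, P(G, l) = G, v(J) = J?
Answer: 20224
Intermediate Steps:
u = 20160 (u = 9699 + 10461 = 20160)
F(L) = L
S(z, W) = 2*z (S(z, W) = z + z = 2*z)
u - S(8 + P(-5, 2)*8, 88) = 20160 - 2*(8 - 5*8) = 20160 - 2*(8 - 40) = 20160 - 2*(-32) = 20160 - 1*(-64) = 20160 + 64 = 20224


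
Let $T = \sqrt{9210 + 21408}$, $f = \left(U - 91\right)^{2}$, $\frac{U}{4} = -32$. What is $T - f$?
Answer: $-47961 + 27 \sqrt{42} \approx -47786.0$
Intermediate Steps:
$U = -128$ ($U = 4 \left(-32\right) = -128$)
$f = 47961$ ($f = \left(-128 - 91\right)^{2} = \left(-219\right)^{2} = 47961$)
$T = 27 \sqrt{42}$ ($T = \sqrt{30618} = 27 \sqrt{42} \approx 174.98$)
$T - f = 27 \sqrt{42} - 47961 = -47961 + 27 \sqrt{42}$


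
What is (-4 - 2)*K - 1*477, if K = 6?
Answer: -513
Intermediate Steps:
(-4 - 2)*K - 1*477 = (-4 - 2)*6 - 1*477 = -6*6 - 477 = -36 - 477 = -513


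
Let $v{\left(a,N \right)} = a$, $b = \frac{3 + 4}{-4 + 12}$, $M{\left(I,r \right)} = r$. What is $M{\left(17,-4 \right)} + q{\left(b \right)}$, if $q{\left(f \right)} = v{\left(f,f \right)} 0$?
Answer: $-4$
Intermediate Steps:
$b = \frac{7}{8} \approx 0.875$
$q{\left(f \right)} = 0$ ($q{\left(f \right)} = f 0 = 0$)
$M{\left(17,-4 \right)} + q{\left(b \right)} = -4 + 0 = -4$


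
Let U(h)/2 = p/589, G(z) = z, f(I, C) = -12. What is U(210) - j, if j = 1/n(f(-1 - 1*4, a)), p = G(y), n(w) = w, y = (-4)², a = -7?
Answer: 973/7068 ≈ 0.13766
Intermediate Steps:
y = 16
p = 16
U(h) = 32/589 (U(h) = 2*(16/589) = 32/589)
j = -1/12 (j = 1/(-12) = -1/12 ≈ -0.083333)
U(210) - j = 32/589 - 1*(-1/12) = 32/589 + 1/12 = 973/7068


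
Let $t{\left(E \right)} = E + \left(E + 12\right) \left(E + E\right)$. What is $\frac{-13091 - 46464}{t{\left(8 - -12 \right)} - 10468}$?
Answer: $\frac{59555}{9168} \approx 6.496$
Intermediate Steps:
$t{\left(E \right)} = E + 2 E \left(12 + E\right)$ ($t{\left(E \right)} = E + \left(12 + E\right) 2 E = E + 2 E \left(12 + E\right)$)
$\frac{-13091 - 46464}{t{\left(8 - -12 \right)} - 10468} = \frac{-13091 - 46464}{\left(8 - -12\right) \left(25 + 2 \left(8 - -12\right)\right) - 10468} = - \frac{59555}{\left(8 + 12\right) \left(25 + 2 \left(8 + 12\right)\right) - 10468} = - \frac{59555}{20 \left(25 + 2 \cdot 20\right) - 10468} = - \frac{59555}{20 \left(25 + 40\right) - 10468} = - \frac{59555}{20 \cdot 65 - 10468} = - \frac{59555}{1300 - 10468} = - \frac{59555}{-9168} = \left(-59555\right) \left(- \frac{1}{9168}\right) = \frac{59555}{9168}$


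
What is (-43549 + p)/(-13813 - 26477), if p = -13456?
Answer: 11401/8058 ≈ 1.4149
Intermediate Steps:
(-43549 + p)/(-13813 - 26477) = (-43549 - 13456)/(-13813 - 26477) = -57005/(-40290) = -57005*(-1/40290) = 11401/8058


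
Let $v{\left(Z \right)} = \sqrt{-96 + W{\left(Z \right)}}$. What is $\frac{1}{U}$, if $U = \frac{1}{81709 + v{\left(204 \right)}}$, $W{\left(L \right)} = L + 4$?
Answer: $81709 + 4 \sqrt{7} \approx 81720.0$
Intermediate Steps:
$W{\left(L \right)} = 4 + L$
$v{\left(Z \right)} = \sqrt{-92 + Z}$ ($v{\left(Z \right)} = \sqrt{-96 + \left(4 + Z\right)} = \sqrt{-92 + Z}$)
$U = \frac{1}{81709 + 4 \sqrt{7}}$ ($U = \frac{1}{81709 + \sqrt{-92 + 204}} = \frac{1}{81709 + \sqrt{112}} = \frac{1}{81709 + 4 \sqrt{7}} \approx 1.2237 \cdot 10^{-5}$)
$\frac{1}{U} = \frac{1}{\frac{81709}{6676360569} - \frac{4 \sqrt{7}}{6676360569}}$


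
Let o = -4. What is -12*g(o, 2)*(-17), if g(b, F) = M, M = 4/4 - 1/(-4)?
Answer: 255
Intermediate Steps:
M = 5/4 (M = 4*(¼) - 1*(-¼) = 1 + ¼ = 5/4 ≈ 1.2500)
g(b, F) = 5/4
-12*g(o, 2)*(-17) = -12*5/4*(-17) = -15*(-17) = 255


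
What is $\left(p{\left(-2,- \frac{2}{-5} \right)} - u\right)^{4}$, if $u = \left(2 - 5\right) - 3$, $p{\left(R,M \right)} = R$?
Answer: $256$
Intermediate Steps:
$u = -6$ ($u = -3 - 3 = -6$)
$\left(p{\left(-2,- \frac{2}{-5} \right)} - u\right)^{4} = \left(-2 - -6\right)^{4} = \left(-2 + 6\right)^{4} = 4^{4} = 256$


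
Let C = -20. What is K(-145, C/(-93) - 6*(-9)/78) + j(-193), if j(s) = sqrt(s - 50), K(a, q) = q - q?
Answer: 9*I*sqrt(3) ≈ 15.588*I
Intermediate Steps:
K(a, q) = 0
j(s) = sqrt(-50 + s)
K(-145, C/(-93) - 6*(-9)/78) + j(-193) = 0 + sqrt(-50 - 193) = 0 + sqrt(-243) = 0 + 9*I*sqrt(3) = 9*I*sqrt(3)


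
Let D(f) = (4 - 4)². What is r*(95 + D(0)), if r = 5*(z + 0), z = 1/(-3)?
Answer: -475/3 ≈ -158.33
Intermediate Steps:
z = -⅓ ≈ -0.33333
D(f) = 0 (D(f) = 0² = 0)
r = -5/3 (r = 5*(-⅓ + 0) = 5*(-⅓) = -5/3 ≈ -1.6667)
r*(95 + D(0)) = -5*(95 + 0)/3 = -5/3*95 = -475/3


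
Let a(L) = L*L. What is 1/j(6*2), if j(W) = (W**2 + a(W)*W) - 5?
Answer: 1/1867 ≈ 0.00053562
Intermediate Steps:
a(L) = L**2
j(W) = -5 + W**2 + W**3 (j(W) = (W**2 + W**2*W) - 5 = (W**2 + W**3) - 5 = -5 + W**2 + W**3)
1/j(6*2) = 1/(-5 + (6*2)**2 + (6*2)**3) = 1/(-5 + 12**2 + 12**3) = 1/(-5 + 144 + 1728) = 1/1867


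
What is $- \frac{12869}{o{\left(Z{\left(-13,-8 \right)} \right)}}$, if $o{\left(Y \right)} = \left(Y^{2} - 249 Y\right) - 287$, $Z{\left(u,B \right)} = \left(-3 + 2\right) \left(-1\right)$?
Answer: $\frac{12869}{535} \approx 24.054$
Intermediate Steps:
$Z{\left(u,B \right)} = 1$ ($Z{\left(u,B \right)} = \left(-1\right) \left(-1\right) = 1$)
$o{\left(Y \right)} = -287 + Y^{2} - 249 Y$
$- \frac{12869}{o{\left(Z{\left(-13,-8 \right)} \right)}} = - \frac{12869}{-287 + 1^{2} - 249} = - \frac{12869}{-287 + 1 - 249} = - \frac{12869}{-535} = \left(-12869\right) \left(- \frac{1}{535}\right) = \frac{12869}{535}$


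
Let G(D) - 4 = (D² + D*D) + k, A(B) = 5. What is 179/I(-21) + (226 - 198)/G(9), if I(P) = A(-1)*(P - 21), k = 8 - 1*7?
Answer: -24013/35070 ≈ -0.68472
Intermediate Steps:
k = 1 (k = 8 - 7 = 1)
I(P) = -105 + 5*P (I(P) = 5*(P - 21) = 5*(-21 + P) = -105 + 5*P)
G(D) = 5 + 2*D² (G(D) = 4 + ((D² + D*D) + 1) = 4 + ((D² + D²) + 1) = 4 + (2*D² + 1) = 4 + (1 + 2*D²) = 5 + 2*D²)
179/I(-21) + (226 - 198)/G(9) = 179/(-105 + 5*(-21)) + (226 - 198)/(5 + 2*9²) = 179/(-105 - 105) + 28/(5 + 2*81) = 179/(-210) + 28/(5 + 162) = 179*(-1/210) + 28/167 = -179/210 + 28*(1/167) = -179/210 + 28/167 = -24013/35070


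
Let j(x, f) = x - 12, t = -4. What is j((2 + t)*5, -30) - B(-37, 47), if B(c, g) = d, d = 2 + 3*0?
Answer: -24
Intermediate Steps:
d = 2 (d = 2 + 0 = 2)
B(c, g) = 2
j(x, f) = -12 + x
j((2 + t)*5, -30) - B(-37, 47) = (-12 + (2 - 4)*5) - 1*2 = (-12 - 2*5) - 2 = (-12 - 10) - 2 = -22 - 2 = -24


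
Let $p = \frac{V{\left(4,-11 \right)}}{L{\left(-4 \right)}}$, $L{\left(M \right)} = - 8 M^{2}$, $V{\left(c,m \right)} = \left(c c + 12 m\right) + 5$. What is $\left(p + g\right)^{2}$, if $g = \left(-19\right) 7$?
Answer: $\frac{286049569}{16384} \approx 17459.0$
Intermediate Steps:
$g = -133$
$V{\left(c,m \right)} = 5 + c^{2} + 12 m$ ($V{\left(c,m \right)} = \left(c^{2} + 12 m\right) + 5 = 5 + c^{2} + 12 m$)
$p = \frac{111}{128}$ ($p = \frac{5 + 4^{2} + 12 \left(-11\right)}{\left(-8\right) \left(-4\right)^{2}} = \frac{5 + 16 - 132}{\left(-8\right) 16} = - \frac{111}{-128} = \left(-111\right) \left(- \frac{1}{128}\right) = \frac{111}{128} \approx 0.86719$)
$\left(p + g\right)^{2} = \left(\frac{111}{128} - 133\right)^{2} = \left(- \frac{16913}{128}\right)^{2} = \frac{286049569}{16384}$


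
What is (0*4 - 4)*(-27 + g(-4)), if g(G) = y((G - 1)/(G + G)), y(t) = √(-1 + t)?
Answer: 108 - I*√6 ≈ 108.0 - 2.4495*I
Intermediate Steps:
g(G) = √(-1 + (-1 + G)/(2*G)) (g(G) = √(-1 + (G - 1)/(G + G)) = √(-1 + (-1 + G)/((2*G))) = √(-1 + (-1 + G)*(1/(2*G))) = √(-1 + (-1 + G)/(2*G)))
(0*4 - 4)*(-27 + g(-4)) = (0*4 - 4)*(-27 + √2*√((-1 - 1*(-4))/(-4))/2) = (0 - 4)*(-27 + √2*√(-(-1 + 4)/4)/2) = -4*(-27 + √2*√(-¼*3)/2) = -4*(-27 + √2*√(-¾)/2) = -4*(-27 + √2*(I*√3/2)/2) = -4*(-27 + I*√6/4) = 108 - I*√6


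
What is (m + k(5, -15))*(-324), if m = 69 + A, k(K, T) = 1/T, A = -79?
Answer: 16308/5 ≈ 3261.6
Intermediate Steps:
m = -10 (m = 69 - 79 = -10)
(m + k(5, -15))*(-324) = (-10 + 1/(-15))*(-324) = (-10 - 1/15)*(-324) = -151/15*(-324) = 16308/5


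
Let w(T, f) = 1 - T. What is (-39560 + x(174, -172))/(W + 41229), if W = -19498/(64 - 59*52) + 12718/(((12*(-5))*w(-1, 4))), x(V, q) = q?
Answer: -1790323920/1853295601 ≈ -0.96602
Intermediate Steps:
W = -4483139/45060 (W = -19498/(64 - 59*52) + 12718/(((12*(-5))*(1 - 1*(-1)))) = -19498/(64 - 3068) + 12718/((-60*(1 + 1))) = -19498/(-3004) + 12718/((-60*2)) = -19498*(-1/3004) + 12718/(-120) = 9749/1502 + 12718*(-1/120) = 9749/1502 - 6359/60 = -4483139/45060 ≈ -99.493)
(-39560 + x(174, -172))/(W + 41229) = (-39560 - 172)/(-4483139/45060 + 41229) = -39732/1853295601/45060 = -39732*45060/1853295601 = -1790323920/1853295601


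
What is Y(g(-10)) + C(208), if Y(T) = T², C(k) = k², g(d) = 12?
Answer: 43408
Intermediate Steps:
Y(g(-10)) + C(208) = 12² + 208² = 144 + 43264 = 43408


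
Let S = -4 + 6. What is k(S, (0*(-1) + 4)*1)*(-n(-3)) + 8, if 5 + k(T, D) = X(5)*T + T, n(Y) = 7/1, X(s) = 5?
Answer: -41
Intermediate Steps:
n(Y) = 7 (n(Y) = 7*1 = 7)
S = 2
k(T, D) = -5 + 6*T (k(T, D) = -5 + (5*T + T) = -5 + 6*T)
k(S, (0*(-1) + 4)*1)*(-n(-3)) + 8 = (-5 + 6*2)*(-1*7) + 8 = (-5 + 12)*(-7) + 8 = 7*(-7) + 8 = -49 + 8 = -41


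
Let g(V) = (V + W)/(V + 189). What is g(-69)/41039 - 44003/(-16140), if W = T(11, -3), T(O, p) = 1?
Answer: 1805829971/662369460 ≈ 2.7263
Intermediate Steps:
W = 1
g(V) = (1 + V)/(189 + V) (g(V) = (V + 1)/(V + 189) = (1 + V)/(189 + V))
g(-69)/41039 - 44003/(-16140) = ((1 - 69)/(189 - 69))/41039 - 44003/(-16140) = (-68/120)*(1/41039) - 44003*(-1/16140) = ((1/120)*(-68))*(1/41039) + 44003/16140 = -17/30*1/41039 + 44003/16140 = -17/1231170 + 44003/16140 = 1805829971/662369460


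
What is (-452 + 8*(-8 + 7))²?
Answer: 211600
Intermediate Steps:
(-452 + 8*(-8 + 7))² = (-452 + 8*(-1))² = (-452 - 8)² = (-460)² = 211600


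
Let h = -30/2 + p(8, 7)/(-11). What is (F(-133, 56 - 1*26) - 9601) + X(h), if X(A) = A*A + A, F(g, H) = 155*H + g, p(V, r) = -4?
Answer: -591014/121 ≈ -4884.4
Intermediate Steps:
h = -161/11 (h = -30/2 - 4/(-11) = -30*½ - 4*(-1/11) = -15 + 4/11 = -161/11 ≈ -14.636)
F(g, H) = g + 155*H
X(A) = A + A² (X(A) = A² + A = A + A²)
(F(-133, 56 - 1*26) - 9601) + X(h) = ((-133 + 155*(56 - 1*26)) - 9601) - 161*(1 - 161/11)/11 = ((-133 + 155*(56 - 26)) - 9601) - 161/11*(-150/11) = ((-133 + 155*30) - 9601) + 24150/121 = ((-133 + 4650) - 9601) + 24150/121 = (4517 - 9601) + 24150/121 = -5084 + 24150/121 = -591014/121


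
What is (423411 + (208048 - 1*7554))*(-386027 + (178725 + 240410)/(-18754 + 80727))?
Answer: -14925574583811080/61973 ≈ -2.4084e+11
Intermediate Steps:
(423411 + (208048 - 1*7554))*(-386027 + (178725 + 240410)/(-18754 + 80727)) = (423411 + (208048 - 7554))*(-386027 + 419135/61973) = (423411 + 200494)*(-386027 + 419135*(1/61973)) = 623905*(-386027 + 419135/61973) = 623905*(-23922832136/61973) = -14925574583811080/61973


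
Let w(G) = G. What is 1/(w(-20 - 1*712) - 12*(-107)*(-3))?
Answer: -1/4584 ≈ -0.00021815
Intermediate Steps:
1/(w(-20 - 1*712) - 12*(-107)*(-3)) = 1/((-20 - 1*712) - 12*(-107)*(-3)) = 1/((-20 - 712) + 1284*(-3)) = 1/(-732 - 3852) = 1/(-4584) = -1/4584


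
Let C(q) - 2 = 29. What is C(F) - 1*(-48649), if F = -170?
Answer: 48680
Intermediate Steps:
C(q) = 31 (C(q) = 2 + 29 = 31)
C(F) - 1*(-48649) = 31 - 1*(-48649) = 31 + 48649 = 48680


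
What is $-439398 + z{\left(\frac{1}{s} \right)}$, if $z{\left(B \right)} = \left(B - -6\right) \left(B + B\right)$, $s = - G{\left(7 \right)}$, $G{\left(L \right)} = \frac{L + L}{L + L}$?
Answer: $-439408$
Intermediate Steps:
$G{\left(L \right)} = 1$ ($G{\left(L \right)} = \frac{2 L}{2 L} = 2 L \frac{1}{2 L} = 1$)
$s = -1$ ($s = \left(-1\right) 1 = -1$)
$z{\left(B \right)} = 2 B \left(6 + B\right)$ ($z{\left(B \right)} = \left(B + 6\right) 2 B = \left(6 + B\right) 2 B = 2 B \left(6 + B\right)$)
$-439398 + z{\left(\frac{1}{s} \right)} = -439398 + \frac{2 \left(6 + \frac{1}{-1}\right)}{-1} = -439398 + 2 \left(-1\right) \left(6 - 1\right) = -439398 + 2 \left(-1\right) 5 = -439398 - 10 = -439408$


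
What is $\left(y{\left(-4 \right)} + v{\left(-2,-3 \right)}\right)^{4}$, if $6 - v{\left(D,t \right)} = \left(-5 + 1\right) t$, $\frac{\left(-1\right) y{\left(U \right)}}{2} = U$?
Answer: $16$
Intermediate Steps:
$y{\left(U \right)} = - 2 U$
$v{\left(D,t \right)} = 6 + 4 t$ ($v{\left(D,t \right)} = 6 - \left(-5 + 1\right) t = 6 - - 4 t = 6 + 4 t$)
$\left(y{\left(-4 \right)} + v{\left(-2,-3 \right)}\right)^{4} = \left(\left(-2\right) \left(-4\right) + \left(6 + 4 \left(-3\right)\right)\right)^{4} = \left(8 + \left(6 - 12\right)\right)^{4} = \left(8 - 6\right)^{4} = 2^{4} = 16$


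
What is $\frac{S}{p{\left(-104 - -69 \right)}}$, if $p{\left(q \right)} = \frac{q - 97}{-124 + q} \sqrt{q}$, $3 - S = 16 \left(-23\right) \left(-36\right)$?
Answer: $\frac{140397 i \sqrt{35}}{308} \approx 2696.8 i$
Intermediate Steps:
$S = -13245$ ($S = 3 - 16 \left(-23\right) \left(-36\right) = 3 - \left(-368\right) \left(-36\right) = 3 - 13248 = -13245$)
$p{\left(q \right)} = \frac{\sqrt{q} \left(-97 + q\right)}{-124 + q}$ ($p{\left(q \right)} = \frac{-97 + q}{-124 + q} \sqrt{q} = \frac{\sqrt{q} \left(-97 + q\right)}{-124 + q}$)
$\frac{S}{p{\left(-104 - -69 \right)}} = - \frac{13245}{\sqrt{-104 - -69} \frac{1}{-124 - 35} \left(-97 - 35\right)} = - \frac{13245}{\sqrt{-104 + 69} \frac{1}{-124 + \left(-104 + 69\right)} \left(-97 + \left(-104 + 69\right)\right)} = - \frac{13245}{\sqrt{-35} \frac{1}{-124 - 35} \left(-97 - 35\right)} = - \frac{13245}{i \sqrt{35} \frac{1}{-159} \left(-132\right)} = - \frac{13245}{i \sqrt{35} \left(- \frac{1}{159}\right) \left(-132\right)} = - \frac{13245}{\frac{44}{53} i \sqrt{35}} = - 13245 \left(- \frac{53 i \sqrt{35}}{1540}\right) = \frac{140397 i \sqrt{35}}{308}$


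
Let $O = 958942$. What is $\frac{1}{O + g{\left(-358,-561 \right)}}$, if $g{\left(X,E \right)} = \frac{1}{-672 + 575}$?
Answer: $\frac{97}{93017373} \approx 1.0428 \cdot 10^{-6}$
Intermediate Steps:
$g{\left(X,E \right)} = - \frac{1}{97}$ ($g{\left(X,E \right)} = \frac{1}{-97} = - \frac{1}{97}$)
$\frac{1}{O + g{\left(-358,-561 \right)}} = \frac{1}{958942 - \frac{1}{97}} = \frac{1}{\frac{93017373}{97}} = \frac{97}{93017373}$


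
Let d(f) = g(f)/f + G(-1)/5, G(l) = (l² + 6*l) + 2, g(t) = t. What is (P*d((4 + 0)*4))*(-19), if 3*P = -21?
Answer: 266/5 ≈ 53.200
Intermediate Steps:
G(l) = 2 + l² + 6*l
P = -7 (P = (⅓)*(-21) = -7)
d(f) = ⅖ (d(f) = f/f + (2 + (-1)² + 6*(-1))/5 = 1 + (2 + 1 - 6)*(⅕) = 1 - 3*⅕ = 1 - ⅗ = ⅖)
(P*d((4 + 0)*4))*(-19) = -7*⅖*(-19) = -14/5*(-19) = 266/5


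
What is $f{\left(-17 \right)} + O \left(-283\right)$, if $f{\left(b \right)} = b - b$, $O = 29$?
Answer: $-8207$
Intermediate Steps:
$f{\left(b \right)} = 0$
$f{\left(-17 \right)} + O \left(-283\right) = 0 + 29 \left(-283\right) = 0 - 8207 = -8207$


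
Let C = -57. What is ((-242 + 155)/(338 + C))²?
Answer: 7569/78961 ≈ 0.095857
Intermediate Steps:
((-242 + 155)/(338 + C))² = ((-242 + 155)/(338 - 57))² = (-87/281)² = 7569/78961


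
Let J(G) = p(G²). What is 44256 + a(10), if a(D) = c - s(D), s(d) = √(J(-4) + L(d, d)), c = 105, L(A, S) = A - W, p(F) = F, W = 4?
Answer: 44361 - √22 ≈ 44356.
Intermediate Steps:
L(A, S) = -4 + A (L(A, S) = A - 1*4 = A - 4 = -4 + A)
J(G) = G²
s(d) = √(12 + d) (s(d) = √((-4)² + (-4 + d)) = √(16 + (-4 + d)) = √(12 + d))
a(D) = 105 - √(12 + D)
44256 + a(10) = 44256 + (105 - √(12 + 10)) = 44256 + (105 - √22) = 44361 - √22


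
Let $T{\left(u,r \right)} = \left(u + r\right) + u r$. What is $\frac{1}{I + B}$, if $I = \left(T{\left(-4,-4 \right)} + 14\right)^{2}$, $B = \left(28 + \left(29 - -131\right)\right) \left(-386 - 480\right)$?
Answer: $- \frac{1}{162324} \approx -6.1605 \cdot 10^{-6}$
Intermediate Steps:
$B = -162808$ ($B = \left(28 + \left(29 + 131\right)\right) \left(-866\right) = \left(28 + 160\right) \left(-866\right) = 188 \left(-866\right) = -162808$)
$T{\left(u,r \right)} = r + u + r u$ ($T{\left(u,r \right)} = \left(r + u\right) + r u = r + u + r u$)
$I = 484$ ($I = \left(\left(-4 - 4 - -16\right) + 14\right)^{2} = \left(\left(-4 - 4 + 16\right) + 14\right)^{2} = \left(8 + 14\right)^{2} = 22^{2} = 484$)
$\frac{1}{I + B} = \frac{1}{484 - 162808} = \frac{1}{-162324} = - \frac{1}{162324}$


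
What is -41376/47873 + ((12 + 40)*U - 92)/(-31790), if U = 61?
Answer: -13298108/13835297 ≈ -0.96117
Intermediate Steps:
-41376/47873 + ((12 + 40)*U - 92)/(-31790) = -41376/47873 + ((12 + 40)*61 - 92)/(-31790) = -41376*1/47873 + (52*61 - 92)*(-1/31790) = -41376/47873 + (3172 - 92)*(-1/31790) = -41376/47873 + 3080*(-1/31790) = -41376/47873 - 28/289 = -13298108/13835297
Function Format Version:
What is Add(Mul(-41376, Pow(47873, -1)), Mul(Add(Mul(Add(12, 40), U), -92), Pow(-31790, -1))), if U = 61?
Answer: Rational(-13298108, 13835297) ≈ -0.96117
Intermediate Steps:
Add(Mul(-41376, Pow(47873, -1)), Mul(Add(Mul(Add(12, 40), U), -92), Pow(-31790, -1))) = Add(Mul(-41376, Pow(47873, -1)), Mul(Add(Mul(Add(12, 40), 61), -92), Pow(-31790, -1))) = Add(Mul(-41376, Rational(1, 47873)), Mul(Add(Mul(52, 61), -92), Rational(-1, 31790))) = Add(Rational(-41376, 47873), Mul(Add(3172, -92), Rational(-1, 31790))) = Add(Rational(-41376, 47873), Mul(3080, Rational(-1, 31790))) = Add(Rational(-41376, 47873), Rational(-28, 289)) = Rational(-13298108, 13835297)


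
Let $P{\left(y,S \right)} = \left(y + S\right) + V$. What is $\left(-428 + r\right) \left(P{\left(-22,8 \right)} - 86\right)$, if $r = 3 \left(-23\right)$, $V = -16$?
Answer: $57652$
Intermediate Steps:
$r = -69$
$P{\left(y,S \right)} = -16 + S + y$ ($P{\left(y,S \right)} = \left(y + S\right) - 16 = \left(S + y\right) - 16 = -16 + S + y$)
$\left(-428 + r\right) \left(P{\left(-22,8 \right)} - 86\right) = \left(-428 - 69\right) \left(\left(-16 + 8 - 22\right) - 86\right) = - 497 \left(-30 - 86\right) = \left(-497\right) \left(-116\right) = 57652$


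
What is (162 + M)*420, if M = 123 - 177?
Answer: 45360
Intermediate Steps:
M = -54
(162 + M)*420 = (162 - 54)*420 = 108*420 = 45360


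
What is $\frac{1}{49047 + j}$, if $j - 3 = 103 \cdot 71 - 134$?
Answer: $\frac{1}{56229} \approx 1.7784 \cdot 10^{-5}$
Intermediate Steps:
$j = 7182$ ($j = 3 + \left(103 \cdot 71 - 134\right) = 3 + \left(7313 - 134\right) = 3 + 7179 = 7182$)
$\frac{1}{49047 + j} = \frac{1}{49047 + 7182} = \frac{1}{56229}$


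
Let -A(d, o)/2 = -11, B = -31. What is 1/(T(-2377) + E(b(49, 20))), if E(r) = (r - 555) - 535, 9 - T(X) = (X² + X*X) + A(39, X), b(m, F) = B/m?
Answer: -49/553766720 ≈ -8.8485e-8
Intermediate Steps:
A(d, o) = 22 (A(d, o) = -2*(-11) = 22)
b(m, F) = -31/m
T(X) = -13 - 2*X² (T(X) = 9 - ((X² + X*X) + 22) = 9 - ((X² + X²) + 22) = 9 - (2*X² + 22) = 9 - (22 + 2*X²) = 9 + (-22 - 2*X²) = -13 - 2*X²)
E(r) = -1090 + r (E(r) = (-555 + r) - 535 = -1090 + r)
1/(T(-2377) + E(b(49, 20))) = 1/((-13 - 2*(-2377)²) + (-1090 - 31/49)) = 1/((-13 - 2*5650129) + (-1090 - 31*1/49)) = 1/((-13 - 11300258) + (-1090 - 31/49)) = 1/(-11300271 - 53441/49) = 1/(-553766720/49) = -49/553766720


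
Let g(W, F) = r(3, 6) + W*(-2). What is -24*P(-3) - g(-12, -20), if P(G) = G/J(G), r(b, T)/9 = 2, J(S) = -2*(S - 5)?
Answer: -75/2 ≈ -37.500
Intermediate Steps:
J(S) = 10 - 2*S (J(S) = -2*(-5 + S) = 10 - 2*S)
r(b, T) = 18 (r(b, T) = 9*2 = 18)
P(G) = G/(10 - 2*G)
g(W, F) = 18 - 2*W (g(W, F) = 18 + W*(-2) = 18 - 2*W)
-24*P(-3) - g(-12, -20) = -(-24)*(-3)/(-10 + 2*(-3)) - (18 - 2*(-12)) = -(-24)*(-3)/(-10 - 6) - (18 + 24) = -(-24)*(-3)/(-16) - 1*42 = -(-24)*(-3)*(-1)/16 - 42 = -24*(-3/16) - 42 = 9/2 - 42 = -75/2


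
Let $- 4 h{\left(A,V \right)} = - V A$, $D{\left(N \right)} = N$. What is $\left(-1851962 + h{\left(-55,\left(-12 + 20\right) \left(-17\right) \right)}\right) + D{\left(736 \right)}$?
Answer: $-1849356$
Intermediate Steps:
$h{\left(A,V \right)} = \frac{A V}{4}$ ($h{\left(A,V \right)} = - \frac{\left(-1\right) V A}{4} = - \frac{\left(-1\right) A V}{4} = \frac{A V}{4}$)
$\left(-1851962 + h{\left(-55,\left(-12 + 20\right) \left(-17\right) \right)}\right) + D{\left(736 \right)} = \left(-1851962 + \frac{1}{4} \left(-55\right) \left(-12 + 20\right) \left(-17\right)\right) + 736 = \left(-1851962 + \frac{1}{4} \left(-55\right) 8 \left(-17\right)\right) + 736 = \left(-1851962 + \frac{1}{4} \left(-55\right) \left(-136\right)\right) + 736 = \left(-1851962 + 1870\right) + 736 = -1850092 + 736 = -1849356$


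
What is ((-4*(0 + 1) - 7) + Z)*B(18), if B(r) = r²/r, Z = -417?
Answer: -7704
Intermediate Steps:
B(r) = r
((-4*(0 + 1) - 7) + Z)*B(18) = ((-4*(0 + 1) - 7) - 417)*18 = ((-4*1 - 7) - 417)*18 = ((-4 - 7) - 417)*18 = (-11 - 417)*18 = -428*18 = -7704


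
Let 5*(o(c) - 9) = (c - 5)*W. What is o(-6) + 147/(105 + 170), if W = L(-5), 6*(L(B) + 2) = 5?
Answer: 19967/1650 ≈ 12.101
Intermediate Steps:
L(B) = -7/6 (L(B) = -2 + (⅙)*5 = -2 + ⅚ = -7/6)
W = -7/6 ≈ -1.1667
o(c) = 61/6 - 7*c/30 (o(c) = 9 + ((c - 5)*(-7/6))/5 = 9 + ((-5 + c)*(-7/6))/5 = 9 + (35/6 - 7*c/6)/5 = 9 + (7/6 - 7*c/30) = 61/6 - 7*c/30)
o(-6) + 147/(105 + 170) = (61/6 - 7/30*(-6)) + 147/(105 + 170) = (61/6 + 7/5) + 147/275 = 347/30 + 147*(1/275) = 347/30 + 147/275 = 19967/1650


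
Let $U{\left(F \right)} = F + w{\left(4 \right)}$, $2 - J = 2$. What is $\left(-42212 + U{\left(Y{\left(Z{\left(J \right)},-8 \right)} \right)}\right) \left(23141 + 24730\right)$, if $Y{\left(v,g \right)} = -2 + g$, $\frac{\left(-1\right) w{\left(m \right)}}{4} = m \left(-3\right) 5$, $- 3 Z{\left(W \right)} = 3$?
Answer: $-2009720322$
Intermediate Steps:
$J = 0$ ($J = 2 - 2 = 0$)
$Z{\left(W \right)} = -1$ ($Z{\left(W \right)} = \left(- \frac{1}{3}\right) 3 = -1$)
$w{\left(m \right)} = 60 m$ ($w{\left(m \right)} = - 4 m \left(-3\right) 5 = - 4 - 3 m 5 = - 4 \left(- 15 m\right) = 60 m$)
$U{\left(F \right)} = 240 + F$ ($U{\left(F \right)} = F + 60 \cdot 4 = F + 240 = 240 + F$)
$\left(-42212 + U{\left(Y{\left(Z{\left(J \right)},-8 \right)} \right)}\right) \left(23141 + 24730\right) = \left(-42212 + \left(240 - 10\right)\right) \left(23141 + 24730\right) = \left(-42212 + \left(240 - 10\right)\right) 47871 = \left(-42212 + 230\right) 47871 = \left(-41982\right) 47871 = -2009720322$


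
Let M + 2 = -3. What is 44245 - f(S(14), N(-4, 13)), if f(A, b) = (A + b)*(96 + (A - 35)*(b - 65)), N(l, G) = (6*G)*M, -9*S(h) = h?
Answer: 534153761/81 ≈ 6.5945e+6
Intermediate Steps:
M = -5 (M = -2 - 3 = -5)
S(h) = -h/9
N(l, G) = -30*G (N(l, G) = (6*G)*(-5) = -30*G)
f(A, b) = (96 + (-65 + b)*(-35 + A))*(A + b) (f(A, b) = (A + b)*(96 + (-35 + A)*(-65 + b)) = (A + b)*(96 + (-65 + b)*(-35 + A)) = (96 + (-65 + b)*(-35 + A))*(A + b))
44245 - f(S(14), N(-4, 13)) = 44245 - (-65*(-⅑*14)² - 35*(-30*13)² + 2371*(-⅑*14) + 2371*(-30*13) + (-⅑*14)*(-30*13)² + (-30*13)*(-⅑*14)² - 100*(-⅑*14)*(-30*13)) = 44245 - (-65*(-14/9)² - 35*(-390)² + 2371*(-14/9) + 2371*(-390) - 14/9*(-390)² - 390*(-14/9)² - 100*(-14/9)*(-390)) = 44245 - (-65*196/81 - 35*152100 - 33194/9 - 924690 - 14/9*152100 - 390*196/81 - 182000/3) = 44245 - (-12740/81 - 5323500 - 33194/9 - 924690 - 236600 - 25480/27 - 182000/3) = 44245 - 1*(-530569916/81) = 44245 + 530569916/81 = 534153761/81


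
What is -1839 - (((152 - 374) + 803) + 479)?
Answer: -2899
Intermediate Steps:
-1839 - (((152 - 374) + 803) + 479) = -1839 - ((-222 + 803) + 479) = -1839 - (581 + 479) = -1839 - 1*1060 = -1839 - 1060 = -2899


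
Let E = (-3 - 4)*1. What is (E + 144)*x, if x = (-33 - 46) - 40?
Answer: -16303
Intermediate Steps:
x = -119 (x = -79 - 40 = -119)
E = -7 (E = -7*1 = -7)
(E + 144)*x = (-7 + 144)*(-119) = 137*(-119) = -16303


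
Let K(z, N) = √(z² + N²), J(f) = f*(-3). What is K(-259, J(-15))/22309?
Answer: √69106/22309 ≈ 0.011784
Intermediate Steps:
J(f) = -3*f
K(z, N) = √(N² + z²)
K(-259, J(-15))/22309 = √((-3*(-15))² + (-259)²)/22309 = √(45² + 67081)*(1/22309) = √(2025 + 67081)*(1/22309) = √69106*(1/22309) = √69106/22309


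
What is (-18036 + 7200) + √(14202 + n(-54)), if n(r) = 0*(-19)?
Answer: -10836 + 3*√1578 ≈ -10717.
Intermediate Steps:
n(r) = 0
(-18036 + 7200) + √(14202 + n(-54)) = (-18036 + 7200) + √(14202 + 0) = -10836 + √14202 = -10836 + 3*√1578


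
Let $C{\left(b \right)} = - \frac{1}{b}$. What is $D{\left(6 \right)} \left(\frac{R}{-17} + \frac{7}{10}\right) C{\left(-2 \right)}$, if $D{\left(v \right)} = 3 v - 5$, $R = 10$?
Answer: $\frac{247}{340} \approx 0.72647$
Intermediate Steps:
$D{\left(v \right)} = -5 + 3 v$
$D{\left(6 \right)} \left(\frac{R}{-17} + \frac{7}{10}\right) C{\left(-2 \right)} = \left(-5 + 3 \cdot 6\right) \left(\frac{10}{-17} + \frac{7}{10}\right) \left(- \frac{1}{-2}\right) = \left(-5 + 18\right) \left(10 \left(- \frac{1}{17}\right) + 7 \cdot \frac{1}{10}\right) \left(\left(-1\right) \left(- \frac{1}{2}\right)\right) = 13 \left(- \frac{10}{17} + \frac{7}{10}\right) \frac{1}{2} = 13 \cdot \frac{19}{170} \cdot \frac{1}{2} = \frac{247}{170} \cdot \frac{1}{2} = \frac{247}{340}$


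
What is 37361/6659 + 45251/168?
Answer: 307603057/1118712 ≈ 274.96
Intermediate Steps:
37361/6659 + 45251/168 = 307603057/1118712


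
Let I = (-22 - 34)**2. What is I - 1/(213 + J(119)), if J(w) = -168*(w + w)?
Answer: 124721857/39771 ≈ 3136.0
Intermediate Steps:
I = 3136 (I = (-56)**2 = 3136)
J(w) = -336*w
I - 1/(213 + J(119)) = 3136 - 1/(213 - 336*119) = 3136 - 1/(213 - 39984) = 3136 - 1/(-39771) = 3136 - 1*(-1/39771) = 3136 + 1/39771 = 124721857/39771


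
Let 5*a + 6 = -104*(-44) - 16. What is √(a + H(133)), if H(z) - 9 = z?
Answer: 4*√1645/5 ≈ 32.447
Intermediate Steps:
H(z) = 9 + z
a = 4554/5 (a = -6/5 + (-104*(-44) - 16)/5 = -6/5 + (4576 - 16)/5 = -6/5 + (⅕)*4560 = -6/5 + 912 = 4554/5 ≈ 910.80)
√(a + H(133)) = √(4554/5 + (9 + 133)) = √(4554/5 + 142) = √(5264/5) = 4*√1645/5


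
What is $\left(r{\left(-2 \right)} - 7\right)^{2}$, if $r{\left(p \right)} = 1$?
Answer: $36$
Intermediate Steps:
$\left(r{\left(-2 \right)} - 7\right)^{2} = \left(1 - 7\right)^{2} = \left(-6\right)^{2} = 36$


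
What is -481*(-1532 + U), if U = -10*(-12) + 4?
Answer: 677248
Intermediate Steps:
U = 124 (U = 120 + 4 = 124)
-481*(-1532 + U) = -481*(-1532 + 124) = -481*(-1408) = 677248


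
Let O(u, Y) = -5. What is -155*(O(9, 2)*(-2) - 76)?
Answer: 10230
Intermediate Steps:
-155*(O(9, 2)*(-2) - 76) = -155*(-5*(-2) - 76) = -155*(10 - 76) = -155*(-66) = 10230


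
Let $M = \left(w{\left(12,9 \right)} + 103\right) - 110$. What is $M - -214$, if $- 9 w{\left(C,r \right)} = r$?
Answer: $206$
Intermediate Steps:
$w{\left(C,r \right)} = - \frac{r}{9}$
$M = -8$ ($M = \left(\left(- \frac{1}{9}\right) 9 + 103\right) - 110 = \left(-1 + 103\right) - 110 = 102 - 110 = -8$)
$M - -214 = -8 - -214 = -8 + 214 = 206$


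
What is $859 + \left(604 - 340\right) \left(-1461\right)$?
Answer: $-384845$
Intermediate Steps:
$859 + \left(604 - 340\right) \left(-1461\right) = 859 + 264 \left(-1461\right) = 859 - 385704 = -384845$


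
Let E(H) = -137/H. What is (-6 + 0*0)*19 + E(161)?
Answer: -18491/161 ≈ -114.85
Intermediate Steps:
(-6 + 0*0)*19 + E(161) = (-6 + 0*0)*19 - 137/161 = (-6 + 0)*19 - 137*1/161 = -6*19 - 137/161 = -114 - 137/161 = -18491/161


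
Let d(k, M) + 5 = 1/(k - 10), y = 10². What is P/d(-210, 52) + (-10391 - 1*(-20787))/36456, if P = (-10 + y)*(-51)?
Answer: 3068726233/3344838 ≈ 917.45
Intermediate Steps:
y = 100
d(k, M) = -5 + 1/(-10 + k) (d(k, M) = -5 + 1/(k - 10) = -5 + 1/(-10 + k))
P = -4590 (P = (-10 + 100)*(-51) = 90*(-51) = -4590)
P/d(-210, 52) + (-10391 - 1*(-20787))/36456 = -4590*(-10 - 210)/(51 - 5*(-210)) + (-10391 - 1*(-20787))/36456 = -4590*(-220/(51 + 1050)) + (-10391 + 20787)*(1/36456) = -4590/((-1/220*1101)) + 10396*(1/36456) = -4590/(-1101/220) + 2599/9114 = -4590*(-220/1101) + 2599/9114 = 336600/367 + 2599/9114 = 3068726233/3344838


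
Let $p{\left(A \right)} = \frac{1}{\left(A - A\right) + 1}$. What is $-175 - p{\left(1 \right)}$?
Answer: $-176$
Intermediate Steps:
$p{\left(A \right)} = 1$ ($p{\left(A \right)} = \frac{1}{0 + 1} = 1^{-1} = 1$)
$-175 - p{\left(1 \right)} = -175 - 1 = -176$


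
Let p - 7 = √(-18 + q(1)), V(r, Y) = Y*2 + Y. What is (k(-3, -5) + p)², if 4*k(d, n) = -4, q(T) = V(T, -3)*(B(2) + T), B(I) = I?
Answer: -9 + 36*I*√5 ≈ -9.0 + 80.498*I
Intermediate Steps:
V(r, Y) = 3*Y (V(r, Y) = 2*Y + Y = 3*Y)
q(T) = -18 - 9*T (q(T) = (3*(-3))*(2 + T) = -9*(2 + T) = -18 - 9*T)
k(d, n) = -1 (k(d, n) = (¼)*(-4) = -1)
p = 7 + 3*I*√5 (p = 7 + √(-18 + (-18 - 9*1)) = 7 + √(-18 + (-18 - 9)) = 7 + √(-18 - 27) = 7 + √(-45) = 7 + 3*I*√5 ≈ 7.0 + 6.7082*I)
(k(-3, -5) + p)² = (-1 + (7 + 3*I*√5))² = (6 + 3*I*√5)²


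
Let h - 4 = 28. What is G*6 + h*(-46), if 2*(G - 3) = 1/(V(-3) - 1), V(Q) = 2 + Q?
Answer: -2911/2 ≈ -1455.5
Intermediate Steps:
h = 32 (h = 4 + 28 = 32)
G = 11/4 (G = 3 + 1/(2*((2 - 3) - 1)) = 3 + 1/(2*(-1 - 1)) = 3 + (1/2)/(-2) = 3 + (1/2)*(-1/2) = 3 - 1/4 = 11/4 ≈ 2.7500)
G*6 + h*(-46) = (11/4)*6 + 32*(-46) = 33/2 - 1472 = -2911/2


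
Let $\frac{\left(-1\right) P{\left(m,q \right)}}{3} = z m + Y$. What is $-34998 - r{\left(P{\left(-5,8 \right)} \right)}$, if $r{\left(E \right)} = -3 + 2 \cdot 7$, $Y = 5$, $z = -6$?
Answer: $-35009$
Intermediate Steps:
$P{\left(m,q \right)} = -15 + 18 m$ ($P{\left(m,q \right)} = - 3 \left(- 6 m + 5\right) = - 3 \left(5 - 6 m\right) = -15 + 18 m$)
$r{\left(E \right)} = 11$ ($r{\left(E \right)} = -3 + 14 = 11$)
$-34998 - r{\left(P{\left(-5,8 \right)} \right)} = -34998 - 11 = -35009$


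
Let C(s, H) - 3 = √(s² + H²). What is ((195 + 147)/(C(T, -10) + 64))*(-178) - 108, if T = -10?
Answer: -4541904/4289 + 608760*√2/4289 ≈ -858.24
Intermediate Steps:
C(s, H) = 3 + √(H² + s²) (C(s, H) = 3 + √(s² + H²) = 3 + √(H² + s²))
((195 + 147)/(C(T, -10) + 64))*(-178) - 108 = ((195 + 147)/((3 + √((-10)² + (-10)²)) + 64))*(-178) - 108 = (342/((3 + √(100 + 100)) + 64))*(-178) - 108 = (342/((3 + √200) + 64))*(-178) - 108 = (342/((3 + 10*√2) + 64))*(-178) - 108 = (342/(67 + 10*√2))*(-178) - 108 = -60876/(67 + 10*√2) - 108 = -108 - 60876/(67 + 10*√2)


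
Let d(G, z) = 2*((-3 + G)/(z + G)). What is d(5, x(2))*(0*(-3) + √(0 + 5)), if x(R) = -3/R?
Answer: 8*√5/7 ≈ 2.5555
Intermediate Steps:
d(G, z) = 2*(-3 + G)/(G + z) (d(G, z) = 2*((-3 + G)/(G + z)) = 2*(-3 + G)/(G + z))
d(5, x(2))*(0*(-3) + √(0 + 5)) = (2*(-3 + 5)/(5 - 3/2))*(0*(-3) + √(0 + 5)) = (2*2/(5 - 3*½))*(0 + √5) = (2*2/(5 - 3/2))*√5 = (2*2/(7/2))*√5 = (2*(2/7)*2)*√5 = 8*√5/7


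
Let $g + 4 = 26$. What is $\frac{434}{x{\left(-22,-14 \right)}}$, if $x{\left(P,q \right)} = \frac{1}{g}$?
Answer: $9548$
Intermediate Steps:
$g = 22$ ($g = -4 + 26 = 22$)
$x{\left(P,q \right)} = \frac{1}{22}$
$\frac{434}{x{\left(-22,-14 \right)}} = 434 \frac{1}{\frac{1}{22}} = 434 \cdot 22 = 9548$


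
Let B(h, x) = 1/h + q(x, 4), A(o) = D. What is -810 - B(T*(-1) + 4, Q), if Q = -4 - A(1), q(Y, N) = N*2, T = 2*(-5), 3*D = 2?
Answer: -11453/14 ≈ -818.07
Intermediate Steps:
D = ⅔ (D = (⅓)*2 = ⅔ ≈ 0.66667)
T = -10
A(o) = ⅔
q(Y, N) = 2*N
Q = -14/3 (Q = -4 - 1*⅔ = -4 - ⅔ = -14/3 ≈ -4.6667)
B(h, x) = 8 + 1/h (B(h, x) = 1/h + 2*4 = 1/h + 8 = 8 + 1/h)
-810 - B(T*(-1) + 4, Q) = -810 - (8 + 1/(-10*(-1) + 4)) = -810 - (8 + 1/(10 + 4)) = -810 - (8 + 1/14) = -810 - 1*113/14 = -810 - 113/14 = -11453/14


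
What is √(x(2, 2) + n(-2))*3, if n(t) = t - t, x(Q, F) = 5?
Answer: 3*√5 ≈ 6.7082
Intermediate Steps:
n(t) = 0
√(x(2, 2) + n(-2))*3 = √(5 + 0)*3 = √5*3 = 3*√5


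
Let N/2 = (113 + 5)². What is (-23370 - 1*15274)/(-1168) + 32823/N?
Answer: 69655961/2032904 ≈ 34.264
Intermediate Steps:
N = 27848 (N = 2*(113 + 5)² = 2*118² = 2*13924 = 27848)
(-23370 - 1*15274)/(-1168) + 32823/N = (-23370 - 1*15274)/(-1168) + 32823/27848 = (-23370 - 15274)*(-1/1168) + 32823*(1/27848) = -38644*(-1/1168) + 32823/27848 = 9661/292 + 32823/27848 = 69655961/2032904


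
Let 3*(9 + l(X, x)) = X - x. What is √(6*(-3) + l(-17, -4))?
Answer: I*√282/3 ≈ 5.5976*I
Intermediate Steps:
l(X, x) = -9 - x/3 + X/3 (l(X, x) = -9 + (X - x)/3 = -9 + (-x/3 + X/3) = -9 - x/3 + X/3)
√(6*(-3) + l(-17, -4)) = √(6*(-3) + (-9 - ⅓*(-4) + (⅓)*(-17))) = √(-18 + (-9 + 4/3 - 17/3)) = √(-18 - 40/3) = √(-94/3) = I*√282/3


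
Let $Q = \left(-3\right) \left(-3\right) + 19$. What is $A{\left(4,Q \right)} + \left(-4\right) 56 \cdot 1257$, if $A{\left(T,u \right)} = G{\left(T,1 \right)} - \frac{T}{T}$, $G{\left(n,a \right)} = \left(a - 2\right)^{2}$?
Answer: $-281568$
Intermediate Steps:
$G{\left(n,a \right)} = \left(-2 + a\right)^{2}$
$Q = 28$ ($Q = 9 + 19 = 28$)
$A{\left(T,u \right)} = 0$ ($A{\left(T,u \right)} = \left(-2 + 1\right)^{2} - \frac{T}{T} = \left(-1\right)^{2} - 1 = 1 - 1 = 0$)
$A{\left(4,Q \right)} + \left(-4\right) 56 \cdot 1257 = 0 + \left(-4\right) 56 \cdot 1257 = 0 - 281568 = -281568$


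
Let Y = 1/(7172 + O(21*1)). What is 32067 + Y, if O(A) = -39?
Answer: 228733912/7133 ≈ 32067.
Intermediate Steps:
Y = 1/7133 (Y = 1/(7172 - 39) = 1/7133 ≈ 0.00014019)
32067 + Y = 32067 + 1/7133 = 228733912/7133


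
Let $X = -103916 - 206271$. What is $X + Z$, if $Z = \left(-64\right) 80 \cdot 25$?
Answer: $-438187$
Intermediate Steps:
$X = -310187$ ($X = -103916 - 206271 = -310187$)
$Z = -128000$ ($Z = \left(-5120\right) 25 = -128000$)
$X + Z = -310187 - 128000 = -438187$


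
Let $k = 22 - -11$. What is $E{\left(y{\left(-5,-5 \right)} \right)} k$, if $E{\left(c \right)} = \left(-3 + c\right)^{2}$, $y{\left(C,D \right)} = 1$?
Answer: $132$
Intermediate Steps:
$k = 33$ ($k = 22 + 11 = 33$)
$E{\left(y{\left(-5,-5 \right)} \right)} k = \left(-3 + 1\right)^{2} \cdot 33 = \left(-2\right)^{2} \cdot 33 = 4 \cdot 33 = 132$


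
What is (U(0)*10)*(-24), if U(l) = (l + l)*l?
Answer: 0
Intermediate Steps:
U(l) = 2*l² (U(l) = (2*l)*l = 2*l²)
(U(0)*10)*(-24) = ((2*0²)*10)*(-24) = ((2*0)*10)*(-24) = (0*10)*(-24) = 0*(-24) = 0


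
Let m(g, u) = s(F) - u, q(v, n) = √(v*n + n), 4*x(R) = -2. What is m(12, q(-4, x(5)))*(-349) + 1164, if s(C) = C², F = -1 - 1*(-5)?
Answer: -4420 + 349*√6/2 ≈ -3992.6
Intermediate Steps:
x(R) = -½ (x(R) = (¼)*(-2) = -½)
F = 4 (F = -1 + 5 = 4)
q(v, n) = √(n + n*v) (q(v, n) = √(n*v + n) = √(n + n*v))
m(g, u) = 16 - u (m(g, u) = 4² - u = 16 - u)
m(12, q(-4, x(5)))*(-349) + 1164 = (16 - √(-(1 - 4)/2))*(-349) + 1164 = (16 - √(-½*(-3)))*(-349) + 1164 = (16 - √(3/2))*(-349) + 1164 = (16 - √6/2)*(-349) + 1164 = (-5584 + 349*√6/2) + 1164 = -4420 + 349*√6/2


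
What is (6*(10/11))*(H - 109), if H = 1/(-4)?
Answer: -6555/11 ≈ -595.91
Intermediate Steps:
H = -¼ ≈ -0.25000
(6*(10/11))*(H - 109) = (6*(10/11))*(-¼ - 109) = (6*(10*(1/11)))*(-437/4) = (6*(10/11))*(-437/4) = (60/11)*(-437/4) = -6555/11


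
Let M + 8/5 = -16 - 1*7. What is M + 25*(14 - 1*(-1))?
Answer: 1752/5 ≈ 350.40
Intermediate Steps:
M = -123/5 (M = -8/5 + (-16 - 1*7) = -8/5 + (-16 - 7) = -8/5 - 23 = -123/5 ≈ -24.600)
M + 25*(14 - 1*(-1)) = -123/5 + 25*(14 - 1*(-1)) = -123/5 + 25*(14 + 1) = -123/5 + 25*15 = -123/5 + 375 = 1752/5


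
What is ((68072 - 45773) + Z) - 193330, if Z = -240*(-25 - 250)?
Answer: -105031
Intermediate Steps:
Z = 66000 (Z = -240*(-275) = 66000)
((68072 - 45773) + Z) - 193330 = ((68072 - 45773) + 66000) - 193330 = (22299 + 66000) - 193330 = 88299 - 193330 = -105031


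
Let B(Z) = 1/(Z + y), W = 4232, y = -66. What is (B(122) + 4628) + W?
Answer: 496161/56 ≈ 8860.0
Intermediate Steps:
B(Z) = 1/(-66 + Z) (B(Z) = 1/(Z - 66) = 1/(-66 + Z))
(B(122) + 4628) + W = (1/(-66 + 122) + 4628) + 4232 = (1/56 + 4628) + 4232 = 259169/56 + 4232 = 496161/56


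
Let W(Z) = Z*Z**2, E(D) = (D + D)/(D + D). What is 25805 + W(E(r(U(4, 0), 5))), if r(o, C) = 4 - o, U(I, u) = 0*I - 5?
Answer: 25806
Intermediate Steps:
U(I, u) = -5 (U(I, u) = 0 - 5 = -5)
E(D) = 1 (E(D) = (2*D)/((2*D)) = (2*D)*(1/(2*D)) = 1)
W(Z) = Z**3
25805 + W(E(r(U(4, 0), 5))) = 25805 + 1**3 = 25805 + 1 = 25806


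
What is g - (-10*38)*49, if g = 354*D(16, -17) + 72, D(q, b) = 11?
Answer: 22586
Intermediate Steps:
g = 3966 (g = 354*11 + 72 = 3894 + 72 = 3966)
g - (-10*38)*49 = 3966 - (-10*38)*49 = 3966 - (-380)*49 = 3966 - 1*(-18620) = 3966 + 18620 = 22586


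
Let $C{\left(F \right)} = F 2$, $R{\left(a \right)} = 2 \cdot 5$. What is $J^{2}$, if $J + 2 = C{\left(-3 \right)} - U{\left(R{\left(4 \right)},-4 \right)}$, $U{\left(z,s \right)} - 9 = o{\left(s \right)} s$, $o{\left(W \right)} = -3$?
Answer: $841$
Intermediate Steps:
$R{\left(a \right)} = 10$
$U{\left(z,s \right)} = 9 - 3 s$
$C{\left(F \right)} = 2 F$
$J = -29$ ($J = -2 + \left(2 \left(-3\right) - \left(9 - -12\right)\right) = -2 - 27 = -29$)
$J^{2} = \left(-29\right)^{2} = 841$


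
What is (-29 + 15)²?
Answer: 196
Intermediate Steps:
(-29 + 15)² = (-14)² = 196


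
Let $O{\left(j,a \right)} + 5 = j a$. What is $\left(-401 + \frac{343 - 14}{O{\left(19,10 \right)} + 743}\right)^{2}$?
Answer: $\frac{138234496401}{861184} \approx 1.6052 \cdot 10^{5}$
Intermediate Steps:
$O{\left(j,a \right)} = -5 + a j$ ($O{\left(j,a \right)} = -5 + j a = -5 + a j$)
$\left(-401 + \frac{343 - 14}{O{\left(19,10 \right)} + 743}\right)^{2} = \left(-401 + \frac{343 - 14}{\left(-5 + 10 \cdot 19\right) + 743}\right)^{2} = \left(-401 + \frac{329}{\left(-5 + 190\right) + 743}\right)^{2} = \left(-401 + \frac{329}{185 + 743}\right)^{2} = \left(-401 + \frac{329}{928}\right)^{2} = \left(- \frac{371799}{928}\right)^{2} = \frac{138234496401}{861184}$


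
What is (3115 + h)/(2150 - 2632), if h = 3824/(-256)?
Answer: -49601/7712 ≈ -6.4317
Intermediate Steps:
h = -239/16 (h = 3824*(-1/256) = -239/16 ≈ -14.938)
(3115 + h)/(2150 - 2632) = (3115 - 239/16)/(2150 - 2632) = (49601/16)/(-482) = (49601/16)*(-1/482) = -49601/7712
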